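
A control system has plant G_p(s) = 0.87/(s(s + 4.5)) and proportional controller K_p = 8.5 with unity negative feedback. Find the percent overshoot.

0.977%

The closed-loop denominator s² + 4.5s + 7.395 gives ω_n = √7.395 = 2.719 and ζ = 4.5/(2ω_n) = 0.8274.
%OS = 100·exp(−πζ/√(1−ζ²)) = 100·exp(−π·0.8274/√0.3154) = 0.977%.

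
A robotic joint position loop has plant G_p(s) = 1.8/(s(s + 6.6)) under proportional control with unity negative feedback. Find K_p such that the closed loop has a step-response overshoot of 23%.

From %OS = 100·exp(−πζ/√(1−ζ²)) = 23%, ζ = −ln(0.23)/√(π²+ln²(0.23)) = 0.4237.
Characteristic equation s² + 6.6s + 1.8K_p = 0 gives ζ = 6.6/(2√(1.8K_p)).
Setting ζ = 0.4237: √(1.8K_p) = 6.6/(2·0.4237) = 7.788, so K_p = 60.65/1.8 = 33.7.

K_p = 33.7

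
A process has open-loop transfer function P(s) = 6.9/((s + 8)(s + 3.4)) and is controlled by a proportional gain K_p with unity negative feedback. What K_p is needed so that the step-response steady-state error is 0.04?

Steady-state error for a unit step on this type-0 loop is 1/(1 + K_p·P(0)).
P(0) = 0.2537. Require 1/(1 + K_p·0.2537) = 0.04, so 1 + 0.2537·K_p = 25.
K_p = (25 − 1)/0.2537 = 94.6.

K_p = 94.6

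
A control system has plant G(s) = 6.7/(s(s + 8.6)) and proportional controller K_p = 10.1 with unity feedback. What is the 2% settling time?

T_s ≈ 0.93 s

From 1 + K_pG(s) = 0: s² + 8.6s + 67.67 = 0 ⇒ ω_n = 8.226, ζ = 0.5227.
2% settling time T_s ≈ 4/(ζω_n) = 4/4.3 = 0.93 s.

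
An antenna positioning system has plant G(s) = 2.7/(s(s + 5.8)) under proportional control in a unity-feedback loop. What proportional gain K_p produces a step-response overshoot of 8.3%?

From %OS = 100·exp(−πζ/√(1−ζ²)) = 8.3%, ζ = −ln(0.083)/√(π²+ln²(0.083)) = 0.621.
Characteristic equation s² + 5.8s + 2.7K_p = 0 gives ζ = 5.8/(2√(2.7K_p)).
Setting ζ = 0.621: √(2.7K_p) = 5.8/(2·0.621) = 4.67, so K_p = 21.81/2.7 = 8.08.

K_p = 8.08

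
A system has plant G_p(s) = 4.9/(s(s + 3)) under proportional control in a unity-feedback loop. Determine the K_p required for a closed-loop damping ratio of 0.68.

K_p = 0.993

Closed-loop characteristic equation: s² + 3s + K_p·4.9 = 0.
So ω_n = √(4.9K_p) and 2ζω_n = 3, giving ζ = 3/(2√(4.9K_p)).
Setting ζ = 0.68: √(4.9K_p) = 3/(2·0.68) = 2.206, so K_p = 4.866/4.9 = 0.993.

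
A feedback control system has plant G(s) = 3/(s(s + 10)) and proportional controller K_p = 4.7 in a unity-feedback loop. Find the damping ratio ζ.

ζ = 1.33

The closed-loop denominator is s(s+10) + 4.7·3 = s² + 10s + 14.1.
Matching s² + 2ζω_n s + ω_n²: ω_n = √14.1 = 3.755 rad/s and 2ζω_n = 10, so ζ = 10/(2·3.755) = 1.33.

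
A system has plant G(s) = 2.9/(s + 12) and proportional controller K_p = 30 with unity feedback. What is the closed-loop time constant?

τ = 0.0101 s

Closed-loop transfer function: T(s) = K_p·G(s)/(1 + K_p·G(s)) = 87/(s + 12 + 87) = 87/(s + 99).
Time constant τ = 1/99 = 0.0101 s.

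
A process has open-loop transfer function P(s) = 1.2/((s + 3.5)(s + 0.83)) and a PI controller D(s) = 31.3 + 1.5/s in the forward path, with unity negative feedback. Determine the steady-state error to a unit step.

The open loop D(s)P(s) has a pole at the origin (type 1), so the static position error constant is infinite and e_ss = 1/(1+∞) = 0.

0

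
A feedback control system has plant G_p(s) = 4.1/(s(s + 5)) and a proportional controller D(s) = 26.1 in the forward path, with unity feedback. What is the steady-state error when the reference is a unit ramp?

0.0467

The loop has one pole at the origin (type 1). Velocity error constant K_v = lim_{s→0} s·D(s)G_p(s) = 26.1·4.1/5 = 21.4.
Steady-state error to a unit ramp: e_ss = 1/K_v = 0.0467.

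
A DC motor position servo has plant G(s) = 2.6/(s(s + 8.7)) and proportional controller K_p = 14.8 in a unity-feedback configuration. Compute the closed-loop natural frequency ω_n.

ω_n = 6.2 rad/s

1 + K_p·G(s) = 0 gives s² + 8.7s + 38.48 = 0.
Matching s² + 2ζω_n s + ω_n²: ω_n = √38.48 = 6.203 rad/s and 2ζω_n = 8.7, so ζ = 8.7/(2·6.203) = 0.701.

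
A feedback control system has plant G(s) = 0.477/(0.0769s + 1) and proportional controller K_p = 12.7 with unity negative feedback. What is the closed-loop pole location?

s = -91.78

Closed loop: T(s) = K_p·G/(1+K_p·G) = 6.058/(0.0769s + 1 + 6.058), with pole at s = −(1 + 6.058)/0.0769 = −91.78.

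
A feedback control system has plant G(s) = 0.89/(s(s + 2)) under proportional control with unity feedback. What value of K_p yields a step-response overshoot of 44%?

K_p = 17.6

From %OS = 100·exp(−πζ/√(1−ζ²)) = 44%, ζ = −ln(0.44)/√(π²+ln²(0.44)) = 0.2528.
Characteristic equation s² + 2s + 0.89K_p = 0 gives ζ = 2/(2√(0.89K_p)).
Setting ζ = 0.2528: √(0.89K_p) = 2/(2·0.2528) = 3.955, so K_p = 15.64/0.89 = 17.6.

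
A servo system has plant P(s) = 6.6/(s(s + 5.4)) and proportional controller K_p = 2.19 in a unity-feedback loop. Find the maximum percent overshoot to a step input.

The closed-loop denominator s² + 5.4s + 14.45 gives ω_n = √14.45 = 3.802 and ζ = 5.4/(2ω_n) = 0.7102.
%OS = 100·exp(−πζ/√(1−ζ²)) = 100·exp(−π·0.7102/√0.4956) = 4.2%.

4.2%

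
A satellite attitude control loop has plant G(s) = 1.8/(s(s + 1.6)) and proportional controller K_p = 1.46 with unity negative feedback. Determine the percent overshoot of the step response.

16.8%

Closed-loop characteristic equation: s² + 1.6s + 2.628 = 0, so ω_n = 1.621 rad/s and ζ = 1.6/(2·1.621) = 0.4935.
%OS = 100·exp(−πζ/√(1−ζ²)) = 100·exp(−π·0.4935/√0.7565) = 16.8%.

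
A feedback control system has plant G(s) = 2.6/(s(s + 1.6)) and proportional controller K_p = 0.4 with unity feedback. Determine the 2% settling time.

T_s ≈ 5 s

The closed-loop denominator s² + 1.6s + 1.04 gives ω_n = √1.04 = 1.02 and ζ = 1.6/(2ω_n) = 0.7845.
2% settling time T_s ≈ 4/(ζω_n) = 4/0.8 = 5 s.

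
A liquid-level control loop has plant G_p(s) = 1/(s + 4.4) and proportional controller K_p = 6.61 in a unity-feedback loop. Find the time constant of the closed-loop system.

τ = 0.0908 s

Closed-loop transfer function: T(s) = K_p·G_p(s)/(1 + K_p·G_p(s)) = 6.61/(s + 4.4 + 6.61) = 6.61/(s + 11.01).
Time constant τ = 1/11.01 = 0.0908 s.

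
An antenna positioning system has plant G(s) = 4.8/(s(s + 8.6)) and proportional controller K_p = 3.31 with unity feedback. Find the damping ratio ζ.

ζ = 1.08

With unity feedback the closed-loop characteristic equation is s² + 8.6s + 3.31·4.8 = s² + 8.6s + 15.89 = 0.
So ω_n² = 15.89 ⇒ ω_n = 3.986 rad/s, and ζ = 8.6/(2ω_n) = 1.08.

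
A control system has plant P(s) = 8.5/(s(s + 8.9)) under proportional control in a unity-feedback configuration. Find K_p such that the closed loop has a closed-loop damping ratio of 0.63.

Closed-loop characteristic equation: s² + 8.9s + K_p·8.5 = 0.
So ω_n = √(8.5K_p) and 2ζω_n = 8.9, giving ζ = 8.9/(2√(8.5K_p)).
Setting ζ = 0.63: √(8.5K_p) = 8.9/(2·0.63) = 7.063, so K_p = 49.89/8.5 = 5.87.

K_p = 5.87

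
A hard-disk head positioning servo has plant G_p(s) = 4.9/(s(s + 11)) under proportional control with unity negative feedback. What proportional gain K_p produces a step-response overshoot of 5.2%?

K_p = 13.1

From %OS = 100·exp(−πζ/√(1−ζ²)) = 5.2%, ζ = −ln(0.052)/√(π²+ln²(0.052)) = 0.6853.
Characteristic equation s² + 11s + 4.9K_p = 0 gives ζ = 11/(2√(4.9K_p)).
Setting ζ = 0.6853: √(4.9K_p) = 11/(2·0.6853) = 8.025, so K_p = 64.41/4.9 = 13.1.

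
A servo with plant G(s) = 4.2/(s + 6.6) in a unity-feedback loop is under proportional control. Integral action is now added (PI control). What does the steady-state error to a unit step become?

0

Adding integral action puts a pole at s = 0 in the forward path, raising the system type to 1; a type-1 loop has zero steady-state error to a step.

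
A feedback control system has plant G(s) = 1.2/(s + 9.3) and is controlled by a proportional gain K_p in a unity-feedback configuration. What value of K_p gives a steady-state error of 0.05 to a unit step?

K_p = 147

Steady-state error for a unit step on this type-0 loop is 1/(1 + K_p·G(0)).
G(0) = 0.129. Require 1/(1 + K_p·0.129) = 0.05, so 1 + 0.129·K_p = 20.
K_p = (20 − 1)/0.129 = 147.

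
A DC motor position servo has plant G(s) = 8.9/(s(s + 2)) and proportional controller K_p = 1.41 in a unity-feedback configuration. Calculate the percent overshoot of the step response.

Closed-loop characteristic equation: s² + 2s + 12.55 = 0, so ω_n = 3.542 rad/s and ζ = 2/(2·3.542) = 0.2823.
%OS = 100·exp(−πζ/√(1−ζ²)) = 100·exp(−π·0.2823/√0.9203) = 39.7%.

39.7%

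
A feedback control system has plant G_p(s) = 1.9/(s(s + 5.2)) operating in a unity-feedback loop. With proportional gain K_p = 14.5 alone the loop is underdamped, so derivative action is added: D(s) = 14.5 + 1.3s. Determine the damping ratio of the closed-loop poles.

ζ = 0.731

Forward path: (14.5 + 1.3s)·1.9/(s(s+5.2)). The closed-loop characteristic equation is s² + (5.2 + 1.9·1.3)s + 1.9·14.5 = 0.
That is s² + 7.67s + 27.55 = 0, so ω_n = 5.249 rad/s and ζ = 7.67/(2·5.249) = 0.7306.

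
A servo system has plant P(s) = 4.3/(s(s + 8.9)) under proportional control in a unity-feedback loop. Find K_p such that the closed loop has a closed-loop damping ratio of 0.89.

K_p = 5.81

Closed-loop characteristic equation: s² + 8.9s + K_p·4.3 = 0.
So ω_n = √(4.3K_p) and 2ζω_n = 8.9, giving ζ = 8.9/(2√(4.3K_p)).
Setting ζ = 0.89: √(4.3K_p) = 8.9/(2·0.89) = 5, so K_p = 25/4.3 = 5.81.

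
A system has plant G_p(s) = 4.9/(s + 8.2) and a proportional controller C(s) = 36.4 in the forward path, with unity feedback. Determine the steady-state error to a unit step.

The loop is type 0. Static position error constant K_pos = C(0)·G_p(0) = 36.4·0.5976 = 21.75.
Steady-state error to a unit step: e_ss = 1/(1+K_pos) = 1/22.75 = 0.044.

0.044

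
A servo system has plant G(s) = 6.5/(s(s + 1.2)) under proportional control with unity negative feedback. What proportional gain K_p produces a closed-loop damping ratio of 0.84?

Closed-loop characteristic equation: s² + 1.2s + K_p·6.5 = 0.
So ω_n = √(6.5K_p) and 2ζω_n = 1.2, giving ζ = 1.2/(2√(6.5K_p)).
Setting ζ = 0.84: √(6.5K_p) = 1.2/(2·0.84) = 0.7143, so K_p = 0.5102/6.5 = 0.0785.

K_p = 0.0785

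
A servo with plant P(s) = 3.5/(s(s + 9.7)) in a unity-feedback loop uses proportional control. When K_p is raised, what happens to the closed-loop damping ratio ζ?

decrease

ζ = 9.7/(2√(3.5K_p)); increasing K_p raises the denominator, so ζ falls.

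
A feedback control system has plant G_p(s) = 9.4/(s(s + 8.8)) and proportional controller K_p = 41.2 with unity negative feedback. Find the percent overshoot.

48.6%

Closed-loop characteristic equation: s² + 8.8s + 387.3 = 0, so ω_n = 19.68 rad/s and ζ = 8.8/(2·19.68) = 0.2236.
%OS = 100·exp(−πζ/√(1−ζ²)) = 100·exp(−π·0.2236/√0.95) = 48.6%.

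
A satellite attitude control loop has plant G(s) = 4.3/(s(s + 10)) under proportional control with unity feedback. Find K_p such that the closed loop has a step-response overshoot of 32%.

K_p = 50

From %OS = 100·exp(−πζ/√(1−ζ²)) = 32%, ζ = −ln(0.32)/√(π²+ln²(0.32)) = 0.341.
Characteristic equation s² + 10s + 4.3K_p = 0 gives ζ = 10/(2√(4.3K_p)).
Setting ζ = 0.341: √(4.3K_p) = 10/(2·0.341) = 14.66, so K_p = 215/4.3 = 50.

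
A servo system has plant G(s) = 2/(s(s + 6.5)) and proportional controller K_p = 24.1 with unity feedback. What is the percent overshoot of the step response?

The closed-loop denominator s² + 6.5s + 48.2 gives ω_n = √48.2 = 6.943 and ζ = 6.5/(2ω_n) = 0.4681.
%OS = 100·exp(−πζ/√(1−ζ²)) = 100·exp(−π·0.4681/√0.7809) = 18.9%.

18.9%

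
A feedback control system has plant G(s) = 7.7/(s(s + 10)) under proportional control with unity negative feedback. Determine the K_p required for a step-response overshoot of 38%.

From %OS = 100·exp(−πζ/√(1−ζ²)) = 38%, ζ = −ln(0.38)/√(π²+ln²(0.38)) = 0.2943.
Characteristic equation s² + 10s + 7.7K_p = 0 gives ζ = 10/(2√(7.7K_p)).
Setting ζ = 0.2943: √(7.7K_p) = 10/(2·0.2943) = 16.99, so K_p = 288.5/7.7 = 37.5.

K_p = 37.5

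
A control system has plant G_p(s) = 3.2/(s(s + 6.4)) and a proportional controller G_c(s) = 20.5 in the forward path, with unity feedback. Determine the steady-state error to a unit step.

The open loop G_c(s)G_p(s) has a pole at the origin (type 1), so the static position error constant is infinite and e_ss = 1/(1+∞) = 0.

0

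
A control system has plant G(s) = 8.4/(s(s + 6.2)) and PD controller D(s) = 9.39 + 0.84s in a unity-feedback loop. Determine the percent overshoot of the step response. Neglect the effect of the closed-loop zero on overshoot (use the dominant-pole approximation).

2.95%

Forward path: (9.39 + 0.84s)·8.4/(s(s+6.2)). The closed-loop characteristic equation is s² + (6.2 + 8.4·0.84)s + 8.4·9.39 = 0.
That is s² + 13.26s + 78.88 = 0, so ω_n = 8.881 rad/s and ζ = 13.26/(2·8.881) = 0.7463.
%OS = 100·exp(−πζ/√(1−ζ²)) = 2.95%.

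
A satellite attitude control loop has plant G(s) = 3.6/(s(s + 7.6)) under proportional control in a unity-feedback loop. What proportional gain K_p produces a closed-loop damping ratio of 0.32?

K_p = 39.2

Closed-loop characteristic equation: s² + 7.6s + K_p·3.6 = 0.
So ω_n = √(3.6K_p) and 2ζω_n = 7.6, giving ζ = 7.6/(2√(3.6K_p)).
Setting ζ = 0.32: √(3.6K_p) = 7.6/(2·0.32) = 11.88, so K_p = 141/3.6 = 39.2.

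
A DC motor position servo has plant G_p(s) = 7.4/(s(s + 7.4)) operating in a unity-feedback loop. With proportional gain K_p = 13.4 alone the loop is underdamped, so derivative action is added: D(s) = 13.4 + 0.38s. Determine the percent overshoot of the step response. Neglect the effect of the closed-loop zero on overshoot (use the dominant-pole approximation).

15.3%

Forward path: (13.4 + 0.38s)·7.4/(s(s+7.4)). The closed-loop characteristic equation is s² + (7.4 + 7.4·0.38)s + 7.4·13.4 = 0.
That is s² + 10.21s + 99.16 = 0, so ω_n = 9.958 rad/s and ζ = 10.21/(2·9.958) = 0.5128.
%OS = 100·exp(−πζ/√(1−ζ²)) = 15.3%.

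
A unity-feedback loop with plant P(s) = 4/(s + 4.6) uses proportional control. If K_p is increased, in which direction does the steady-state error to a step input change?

The position error constant K_pos = K_p·P(0) grows with K_p, and e_ss = 1/(1+K_pos) falls.

decrease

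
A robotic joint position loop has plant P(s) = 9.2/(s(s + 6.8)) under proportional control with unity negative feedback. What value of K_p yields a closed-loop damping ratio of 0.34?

K_p = 10.9

Closed-loop characteristic equation: s² + 6.8s + K_p·9.2 = 0.
So ω_n = √(9.2K_p) and 2ζω_n = 6.8, giving ζ = 6.8/(2√(9.2K_p)).
Setting ζ = 0.34: √(9.2K_p) = 6.8/(2·0.34) = 10, so K_p = 100/9.2 = 10.9.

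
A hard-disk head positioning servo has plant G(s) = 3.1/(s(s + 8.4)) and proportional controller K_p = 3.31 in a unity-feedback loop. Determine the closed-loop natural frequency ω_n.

The closed-loop denominator is s(s+8.4) + 3.31·3.1 = s² + 8.4s + 10.26.
Matching s² + 2ζω_n s + ω_n²: ω_n = √10.26 = 3.203 rad/s and 2ζω_n = 8.4, so ζ = 8.4/(2·3.203) = 1.31.

ω_n = 3.2 rad/s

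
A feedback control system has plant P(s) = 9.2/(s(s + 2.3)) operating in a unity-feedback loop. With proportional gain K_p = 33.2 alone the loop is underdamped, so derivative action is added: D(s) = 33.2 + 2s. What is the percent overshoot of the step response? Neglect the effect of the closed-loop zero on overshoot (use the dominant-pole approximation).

9.94%

Forward path: (33.2 + 2s)·9.2/(s(s+2.3)). The closed-loop characteristic equation is s² + (2.3 + 9.2·2)s + 9.2·33.2 = 0.
That is s² + 20.7s + 305.4 = 0, so ω_n = 17.48 rad/s and ζ = 20.7/(2·17.48) = 0.5922.
%OS = 100·exp(−πζ/√(1−ζ²)) = 9.94%.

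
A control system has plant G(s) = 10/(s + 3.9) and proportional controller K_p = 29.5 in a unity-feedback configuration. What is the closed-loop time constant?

Closed-loop transfer function: T(s) = K_p·G(s)/(1 + K_p·G(s)) = 295/(s + 3.9 + 295) = 295/(s + 298.9).
Time constant τ = 1/298.9 = 0.00335 s.

τ = 0.00335 s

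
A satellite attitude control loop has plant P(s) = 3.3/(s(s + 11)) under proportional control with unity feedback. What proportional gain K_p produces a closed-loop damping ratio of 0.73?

Closed-loop characteristic equation: s² + 11s + K_p·3.3 = 0.
So ω_n = √(3.3K_p) and 2ζω_n = 11, giving ζ = 11/(2√(3.3K_p)).
Setting ζ = 0.73: √(3.3K_p) = 11/(2·0.73) = 7.534, so K_p = 56.76/3.3 = 17.2.

K_p = 17.2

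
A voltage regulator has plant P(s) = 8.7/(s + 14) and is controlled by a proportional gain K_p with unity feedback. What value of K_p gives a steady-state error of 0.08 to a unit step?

K_p = 18.5

Steady-state error for a unit step on this type-0 loop is 1/(1 + K_p·P(0)).
P(0) = 0.6214. Require 1/(1 + K_p·0.6214) = 0.08, so 1 + 0.6214·K_p = 12.5.
K_p = (12.5 − 1)/0.6214 = 18.5.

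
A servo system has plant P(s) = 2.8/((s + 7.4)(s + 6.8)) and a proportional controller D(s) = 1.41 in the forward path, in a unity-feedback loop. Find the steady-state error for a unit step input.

0.927

The loop is type 0. Static position error constant K_pos = D(0)·P(0) = 1.41·0.05564 = 0.07846.
Steady-state error to a unit step: e_ss = 1/(1+K_pos) = 1/1.078 = 0.927.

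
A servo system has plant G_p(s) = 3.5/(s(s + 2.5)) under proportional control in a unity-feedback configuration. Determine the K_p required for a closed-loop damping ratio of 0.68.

Closed-loop characteristic equation: s² + 2.5s + K_p·3.5 = 0.
So ω_n = √(3.5K_p) and 2ζω_n = 2.5, giving ζ = 2.5/(2√(3.5K_p)).
Setting ζ = 0.68: √(3.5K_p) = 2.5/(2·0.68) = 1.838, so K_p = 3.379/3.5 = 0.965.

K_p = 0.965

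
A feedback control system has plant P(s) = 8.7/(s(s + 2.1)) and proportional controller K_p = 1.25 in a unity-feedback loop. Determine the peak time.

T_p = 1 s

The closed-loop denominator s² + 2.1s + 10.88 gives ω_n = √10.88 = 3.298 and ζ = 2.1/(2ω_n) = 0.3184.
Damped frequency ω_d = ω_n√(1−ζ²) = 3.126 rad/s, so peak time T_p = π/ω_d = 1 s.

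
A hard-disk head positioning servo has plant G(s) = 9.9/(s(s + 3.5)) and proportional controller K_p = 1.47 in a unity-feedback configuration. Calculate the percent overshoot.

From 1 + K_pG(s) = 0: s² + 3.5s + 14.55 = 0 ⇒ ω_n = 3.815, ζ = 0.4587.
%OS = 100·exp(−πζ/√(1−ζ²)) = 100·exp(−π·0.4587/√0.7896) = 19.8%.

19.8%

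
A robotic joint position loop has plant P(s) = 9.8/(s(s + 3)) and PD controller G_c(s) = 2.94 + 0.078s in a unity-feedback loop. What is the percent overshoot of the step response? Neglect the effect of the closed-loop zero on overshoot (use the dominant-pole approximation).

30.8%

Forward path: (2.94 + 0.078s)·9.8/(s(s+3)). The closed-loop characteristic equation is s² + (3 + 9.8·0.078)s + 9.8·2.94 = 0.
That is s² + 3.764s + 28.81 = 0, so ω_n = 5.368 rad/s and ζ = 3.764/(2·5.368) = 0.3507.
%OS = 100·exp(−πζ/√(1−ζ²)) = 30.8%.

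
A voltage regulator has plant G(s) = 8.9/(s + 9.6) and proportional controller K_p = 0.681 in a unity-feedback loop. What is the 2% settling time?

T_s ≈ 0.255 s

Closed-loop transfer function: T(s) = K_p·G(s)/(1 + K_p·G(s)) = 6.061/(s + 9.6 + 6.061) = 6.061/(s + 15.66).
Time constant τ = 1/15.66 = 0.06385 s, so the 2% settling time is about 4τ = 0.255 s.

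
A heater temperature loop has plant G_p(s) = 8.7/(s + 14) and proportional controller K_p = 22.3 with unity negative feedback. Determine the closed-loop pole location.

s = -208

Closed-loop transfer function: T(s) = K_p·G_p(s)/(1 + K_p·G_p(s)) = 194/(s + 14 + 194) = 194/(s + 208).
The closed-loop pole is at s = −208.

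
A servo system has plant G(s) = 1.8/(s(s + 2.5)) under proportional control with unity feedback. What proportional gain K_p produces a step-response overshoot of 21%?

K_p = 4.39

From %OS = 100·exp(−πζ/√(1−ζ²)) = 21%, ζ = −ln(0.21)/√(π²+ln²(0.21)) = 0.4449.
Characteristic equation s² + 2.5s + 1.8K_p = 0 gives ζ = 2.5/(2√(1.8K_p)).
Setting ζ = 0.4449: √(1.8K_p) = 2.5/(2·0.4449) = 2.81, so K_p = 7.894/1.8 = 4.39.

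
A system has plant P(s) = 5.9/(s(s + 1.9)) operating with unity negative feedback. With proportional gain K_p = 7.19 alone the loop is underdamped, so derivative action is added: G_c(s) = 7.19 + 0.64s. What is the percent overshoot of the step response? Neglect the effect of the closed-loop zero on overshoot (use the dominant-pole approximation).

Forward path: (7.19 + 0.64s)·5.9/(s(s+1.9)). The closed-loop characteristic equation is s² + (1.9 + 5.9·0.64)s + 5.9·7.19 = 0.
That is s² + 5.676s + 42.42 = 0, so ω_n = 6.513 rad/s and ζ = 5.676/(2·6.513) = 0.4357.
%OS = 100·exp(−πζ/√(1−ζ²)) = 21.9%.

21.9%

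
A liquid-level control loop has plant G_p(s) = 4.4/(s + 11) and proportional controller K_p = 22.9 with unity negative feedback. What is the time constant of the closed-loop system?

Closed-loop transfer function: T(s) = K_p·G_p(s)/(1 + K_p·G_p(s)) = 100.8/(s + 11 + 100.8) = 100.8/(s + 111.8).
Time constant τ = 1/111.8 = 0.00895 s.

τ = 0.00895 s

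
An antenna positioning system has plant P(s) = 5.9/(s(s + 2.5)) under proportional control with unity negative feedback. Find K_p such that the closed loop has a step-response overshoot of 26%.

From %OS = 100·exp(−πζ/√(1−ζ²)) = 26%, ζ = −ln(0.26)/√(π²+ln²(0.26)) = 0.3941.
Characteristic equation s² + 2.5s + 5.9K_p = 0 gives ζ = 2.5/(2√(5.9K_p)).
Setting ζ = 0.3941: √(5.9K_p) = 2.5/(2·0.3941) = 3.172, so K_p = 10.06/5.9 = 1.71.

K_p = 1.71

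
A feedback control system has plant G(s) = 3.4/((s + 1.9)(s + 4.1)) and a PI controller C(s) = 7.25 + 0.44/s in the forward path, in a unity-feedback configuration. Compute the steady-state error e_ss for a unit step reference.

0

The open loop C(s)G(s) has a pole at the origin (type 1), so the static position error constant is infinite and e_ss = 1/(1+∞) = 0.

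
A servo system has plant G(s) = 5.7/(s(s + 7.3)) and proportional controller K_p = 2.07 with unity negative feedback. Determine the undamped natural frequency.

ω_n = 3.43 rad/s

1 + K_p·G(s) = 0 gives s² + 7.3s + 11.8 = 0.
So ω_n² = 11.8 ⇒ ω_n = 3.435 rad/s, and ζ = 7.3/(2ω_n) = 1.06.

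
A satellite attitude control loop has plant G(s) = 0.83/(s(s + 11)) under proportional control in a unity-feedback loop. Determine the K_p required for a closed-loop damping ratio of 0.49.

K_p = 152

Closed-loop characteristic equation: s² + 11s + K_p·0.83 = 0.
So ω_n = √(0.83K_p) and 2ζω_n = 11, giving ζ = 11/(2√(0.83K_p)).
Setting ζ = 0.49: √(0.83K_p) = 11/(2·0.49) = 11.22, so K_p = 126/0.83 = 152.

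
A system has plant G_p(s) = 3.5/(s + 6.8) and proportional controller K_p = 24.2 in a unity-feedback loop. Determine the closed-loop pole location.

s = -91.5

Closed-loop transfer function: T(s) = K_p·G_p(s)/(1 + K_p·G_p(s)) = 84.7/(s + 6.8 + 84.7) = 84.7/(s + 91.5).
The closed-loop pole is at s = −91.5.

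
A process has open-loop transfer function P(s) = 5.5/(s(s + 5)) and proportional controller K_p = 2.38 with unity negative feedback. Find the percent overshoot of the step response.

The closed-loop denominator s² + 5s + 13.09 gives ω_n = √13.09 = 3.618 and ζ = 5/(2ω_n) = 0.691.
%OS = 100·exp(−πζ/√(1−ζ²)) = 100·exp(−π·0.691/√0.5225) = 4.96%.

4.96%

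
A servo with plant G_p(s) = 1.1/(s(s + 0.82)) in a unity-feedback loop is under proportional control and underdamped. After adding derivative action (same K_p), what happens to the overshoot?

With PD the characteristic equation becomes s² + (a + K·K_d)s + K·K_p = 0; the damping term grows, ζ rises, overshoot falls.

decrease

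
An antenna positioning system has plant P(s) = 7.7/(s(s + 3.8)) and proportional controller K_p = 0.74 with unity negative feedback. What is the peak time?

T_p = 2.17 s

Closed-loop characteristic equation: s² + 3.8s + 5.698 = 0, so ω_n = 2.387 rad/s and ζ = 3.8/(2·2.387) = 0.796.
Damped frequency ω_d = ω_n√(1−ζ²) = 1.445 rad/s, so peak time T_p = π/ω_d = 2.17 s.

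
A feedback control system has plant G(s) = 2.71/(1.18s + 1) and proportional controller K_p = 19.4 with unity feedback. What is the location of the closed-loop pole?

Closed loop: T(s) = K_p·G/(1+K_p·G) = 52.57/(1.18s + 1 + 52.57), with pole at s = −(1 + 52.57)/1.18 = −45.4.

s = -45.4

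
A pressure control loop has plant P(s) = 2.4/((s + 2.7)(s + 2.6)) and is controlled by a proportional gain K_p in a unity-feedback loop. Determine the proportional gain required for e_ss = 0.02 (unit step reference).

The loop is type 0, so e_ss(step) = 1/(1 + K_pos) with K_pos = K_p·P(0).
P(0) = 0.3419. Require 1/(1 + K_p·0.3419) = 0.02, so 1 + 0.3419·K_p = 50.
K_p = (50 − 1)/0.3419 = 143.

K_p = 143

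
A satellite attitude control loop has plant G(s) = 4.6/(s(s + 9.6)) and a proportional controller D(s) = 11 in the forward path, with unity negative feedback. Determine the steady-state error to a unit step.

The open loop D(s)G(s) has a pole at the origin (type 1), so the static position error constant is infinite and e_ss = 1/(1+∞) = 0.

0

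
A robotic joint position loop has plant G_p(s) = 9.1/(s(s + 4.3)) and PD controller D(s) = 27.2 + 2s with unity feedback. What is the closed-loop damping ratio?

ζ = 0.715

Forward path: (27.2 + 2s)·9.1/(s(s+4.3)). The closed-loop characteristic equation is s² + (4.3 + 9.1·2)s + 9.1·27.2 = 0.
That is s² + 22.5s + 247.5 = 0, so ω_n = 15.73 rad/s and ζ = 22.5/(2·15.73) = 0.7151.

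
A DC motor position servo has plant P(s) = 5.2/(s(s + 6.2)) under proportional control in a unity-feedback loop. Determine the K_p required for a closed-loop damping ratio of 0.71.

K_p = 3.67

Closed-loop characteristic equation: s² + 6.2s + K_p·5.2 = 0.
So ω_n = √(5.2K_p) and 2ζω_n = 6.2, giving ζ = 6.2/(2√(5.2K_p)).
Setting ζ = 0.71: √(5.2K_p) = 6.2/(2·0.71) = 4.366, so K_p = 19.06/5.2 = 3.67.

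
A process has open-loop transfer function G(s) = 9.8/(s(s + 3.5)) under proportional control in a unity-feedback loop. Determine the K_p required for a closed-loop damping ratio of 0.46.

Closed-loop characteristic equation: s² + 3.5s + K_p·9.8 = 0.
So ω_n = √(9.8K_p) and 2ζω_n = 3.5, giving ζ = 3.5/(2√(9.8K_p)).
Setting ζ = 0.46: √(9.8K_p) = 3.5/(2·0.46) = 3.804, so K_p = 14.47/9.8 = 1.48.

K_p = 1.48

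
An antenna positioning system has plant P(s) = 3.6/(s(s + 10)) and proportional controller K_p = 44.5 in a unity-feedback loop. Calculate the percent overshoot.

25.9%

The closed-loop denominator s² + 10s + 160.2 gives ω_n = √160.2 = 12.66 and ζ = 10/(2ω_n) = 0.395.
%OS = 100·exp(−πζ/√(1−ζ²)) = 100·exp(−π·0.395/√0.8439) = 25.9%.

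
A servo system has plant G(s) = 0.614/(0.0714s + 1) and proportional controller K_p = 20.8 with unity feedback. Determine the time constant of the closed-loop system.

τ = 0.00518 s

Closed loop: T(s) = K_p·G/(1+K_p·G) = 12.77/(0.0714s + 1 + 12.77), with pole at s = −(1 + 12.77)/0.0714 = −192.9.
Closed-loop time constant τ = 1/192.9 = 0.00518 s.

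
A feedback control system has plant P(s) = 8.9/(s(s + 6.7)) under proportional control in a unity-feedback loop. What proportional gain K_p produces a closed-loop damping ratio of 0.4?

K_p = 7.88

Closed-loop characteristic equation: s² + 6.7s + K_p·8.9 = 0.
So ω_n = √(8.9K_p) and 2ζω_n = 6.7, giving ζ = 6.7/(2√(8.9K_p)).
Setting ζ = 0.4: √(8.9K_p) = 6.7/(2·0.4) = 8.375, so K_p = 70.14/8.9 = 7.88.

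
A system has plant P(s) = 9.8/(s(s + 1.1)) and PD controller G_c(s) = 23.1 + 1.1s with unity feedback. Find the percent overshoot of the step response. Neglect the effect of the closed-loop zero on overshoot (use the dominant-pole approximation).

25.9%

Forward path: (23.1 + 1.1s)·9.8/(s(s+1.1)). The closed-loop characteristic equation is s² + (1.1 + 9.8·1.1)s + 9.8·23.1 = 0.
That is s² + 11.88s + 226.4 = 0, so ω_n = 15.05 rad/s and ζ = 11.88/(2·15.05) = 0.3948.
%OS = 100·exp(−πζ/√(1−ζ²)) = 25.9%.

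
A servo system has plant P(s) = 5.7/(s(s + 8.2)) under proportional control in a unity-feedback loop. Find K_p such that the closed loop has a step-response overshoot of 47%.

K_p = 54

From %OS = 100·exp(−πζ/√(1−ζ²)) = 47%, ζ = −ln(0.47)/√(π²+ln²(0.47)) = 0.2337.
Characteristic equation s² + 8.2s + 5.7K_p = 0 gives ζ = 8.2/(2√(5.7K_p)).
Setting ζ = 0.2337: √(5.7K_p) = 8.2/(2·0.2337) = 17.55, so K_p = 307.8/5.7 = 54.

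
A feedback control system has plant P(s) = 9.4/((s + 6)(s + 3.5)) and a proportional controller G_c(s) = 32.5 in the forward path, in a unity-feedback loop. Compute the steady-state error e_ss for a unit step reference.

The loop is type 0. Static position error constant K_pos = G_c(0)·P(0) = 32.5·0.4476 = 14.55.
Steady-state error to a unit step: e_ss = 1/(1+K_pos) = 1/15.55 = 0.0643.

0.0643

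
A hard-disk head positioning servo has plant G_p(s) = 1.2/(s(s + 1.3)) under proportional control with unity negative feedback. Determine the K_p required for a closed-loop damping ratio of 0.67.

K_p = 0.784

Closed-loop characteristic equation: s² + 1.3s + K_p·1.2 = 0.
So ω_n = √(1.2K_p) and 2ζω_n = 1.3, giving ζ = 1.3/(2√(1.2K_p)).
Setting ζ = 0.67: √(1.2K_p) = 1.3/(2·0.67) = 0.9701, so K_p = 0.9412/1.2 = 0.784.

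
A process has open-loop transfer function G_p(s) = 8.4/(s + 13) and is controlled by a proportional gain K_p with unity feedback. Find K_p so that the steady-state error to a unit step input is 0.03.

K_p = 50

For a type-0 loop with proportional control, e_ss = 1/(1 + K_p·G_p(0)).
G_p(0) = 0.6462. Require 1/(1 + K_p·0.6462) = 0.03, so 1 + 0.6462·K_p = 33.33.
K_p = (33.33 − 1)/0.6462 = 50.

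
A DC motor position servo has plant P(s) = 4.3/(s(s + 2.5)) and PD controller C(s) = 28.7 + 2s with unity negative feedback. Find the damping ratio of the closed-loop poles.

Forward path: (28.7 + 2s)·4.3/(s(s+2.5)). The closed-loop characteristic equation is s² + (2.5 + 4.3·2)s + 4.3·28.7 = 0.
That is s² + 11.1s + 123.4 = 0, so ω_n = 11.11 rad/s and ζ = 11.1/(2·11.11) = 0.4996.

ζ = 0.5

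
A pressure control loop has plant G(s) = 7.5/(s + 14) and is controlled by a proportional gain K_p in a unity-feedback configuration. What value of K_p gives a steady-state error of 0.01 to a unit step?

Steady-state error for a unit step on this type-0 loop is 1/(1 + K_p·G(0)).
G(0) = 0.5357. Require 1/(1 + K_p·0.5357) = 0.01, so 1 + 0.5357·K_p = 100.
K_p = (100 − 1)/0.5357 = 185.

K_p = 185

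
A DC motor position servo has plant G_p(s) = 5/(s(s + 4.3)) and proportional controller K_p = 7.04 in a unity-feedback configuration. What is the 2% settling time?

From 1 + K_pG_p(s) = 0: s² + 4.3s + 35.2 = 0 ⇒ ω_n = 5.933, ζ = 0.3624.
2% settling time T_s ≈ 4/(ζω_n) = 4/2.15 = 1.86 s.

T_s ≈ 1.86 s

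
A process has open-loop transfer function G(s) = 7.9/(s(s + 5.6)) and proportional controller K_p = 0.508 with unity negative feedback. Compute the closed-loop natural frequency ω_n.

The closed-loop denominator is s(s+5.6) + 0.508·7.9 = s² + 5.6s + 4.013.
So ω_n² = 4.013 ⇒ ω_n = 2.003 rad/s, and ζ = 5.6/(2ω_n) = 1.4.

ω_n = 2 rad/s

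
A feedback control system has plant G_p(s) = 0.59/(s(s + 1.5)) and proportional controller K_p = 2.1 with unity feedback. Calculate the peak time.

The closed-loop denominator s² + 1.5s + 1.239 gives ω_n = √1.239 = 1.113 and ζ = 1.5/(2ω_n) = 0.6738.
Damped frequency ω_d = ω_n√(1−ζ²) = 0.8225 rad/s, so peak time T_p = π/ω_d = 3.82 s.

T_p = 3.82 s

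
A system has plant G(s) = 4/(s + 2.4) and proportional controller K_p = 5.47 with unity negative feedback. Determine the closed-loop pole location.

s = -24.28

Closed-loop transfer function: T(s) = K_p·G(s)/(1 + K_p·G(s)) = 21.88/(s + 2.4 + 21.88) = 21.88/(s + 24.28).
The closed-loop pole is at s = −24.28.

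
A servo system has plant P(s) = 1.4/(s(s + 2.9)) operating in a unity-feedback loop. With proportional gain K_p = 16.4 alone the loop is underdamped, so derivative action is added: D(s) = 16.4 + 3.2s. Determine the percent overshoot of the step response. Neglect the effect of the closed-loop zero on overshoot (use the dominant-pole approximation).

2.25%

Forward path: (16.4 + 3.2s)·1.4/(s(s+2.9)). The closed-loop characteristic equation is s² + (2.9 + 1.4·3.2)s + 1.4·16.4 = 0.
That is s² + 7.38s + 22.96 = 0, so ω_n = 4.792 rad/s and ζ = 7.38/(2·4.792) = 0.7701.
%OS = 100·exp(−πζ/√(1−ζ²)) = 2.25%.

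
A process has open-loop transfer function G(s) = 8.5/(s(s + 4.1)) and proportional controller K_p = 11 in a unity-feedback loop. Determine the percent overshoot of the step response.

50.6%

Closed-loop characteristic equation: s² + 4.1s + 93.5 = 0, so ω_n = 9.67 rad/s and ζ = 4.1/(2·9.67) = 0.212.
%OS = 100·exp(−πζ/√(1−ζ²)) = 100·exp(−π·0.212/√0.9551) = 50.6%.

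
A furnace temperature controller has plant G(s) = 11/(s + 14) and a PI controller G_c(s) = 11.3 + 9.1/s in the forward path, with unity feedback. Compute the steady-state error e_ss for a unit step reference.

The open loop G_c(s)G(s) has a pole at the origin (type 1), so the static position error constant is infinite and e_ss = 1/(1+∞) = 0.

0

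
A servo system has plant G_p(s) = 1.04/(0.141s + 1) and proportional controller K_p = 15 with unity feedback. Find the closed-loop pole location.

Closed loop: T(s) = K_p·G_p/(1+K_p·G_p) = 15.6/(0.141s + 1 + 15.6), with pole at s = −(1 + 15.6)/0.141 = −117.7.

s = -117.7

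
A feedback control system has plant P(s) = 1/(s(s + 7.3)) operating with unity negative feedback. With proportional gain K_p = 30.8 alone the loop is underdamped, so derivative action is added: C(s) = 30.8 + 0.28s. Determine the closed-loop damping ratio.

Forward path: (30.8 + 0.28s)·1/(s(s+7.3)). The closed-loop characteristic equation is s² + (7.3 + 1·0.28)s + 1·30.8 = 0.
That is s² + 7.58s + 30.8 = 0, so ω_n = 5.55 rad/s and ζ = 7.58/(2·5.55) = 0.6829.

ζ = 0.683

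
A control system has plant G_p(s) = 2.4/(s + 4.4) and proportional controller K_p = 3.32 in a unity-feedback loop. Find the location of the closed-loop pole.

Closed-loop transfer function: T(s) = K_p·G_p(s)/(1 + K_p·G_p(s)) = 7.968/(s + 4.4 + 7.968) = 7.968/(s + 12.37).
The closed-loop pole is at s = −12.37.

s = -12.37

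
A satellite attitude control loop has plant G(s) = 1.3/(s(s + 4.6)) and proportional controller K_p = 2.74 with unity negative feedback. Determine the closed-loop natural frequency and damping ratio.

1 + K_p·G(s) = 0 gives s² + 4.6s + 3.562 = 0.
Matching s² + 2ζω_n s + ω_n²: ω_n = √3.562 = 1.887 rad/s and 2ζω_n = 4.6, so ζ = 4.6/(2·1.887) = 1.22.

ω_n = 1.89 rad/s, ζ = 1.22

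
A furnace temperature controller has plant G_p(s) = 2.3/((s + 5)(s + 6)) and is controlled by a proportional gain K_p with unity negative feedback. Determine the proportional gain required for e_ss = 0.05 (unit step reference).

Steady-state error for a unit step on this type-0 loop is 1/(1 + K_p·G_p(0)).
G_p(0) = 0.07667. Require 1/(1 + K_p·0.07667) = 0.05, so 1 + 0.07667·K_p = 20.
K_p = (20 − 1)/0.07667 = 248.

K_p = 248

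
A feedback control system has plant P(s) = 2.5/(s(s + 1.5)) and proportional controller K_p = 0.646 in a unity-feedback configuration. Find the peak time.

From 1 + K_pP(s) = 0: s² + 1.5s + 1.615 = 0 ⇒ ω_n = 1.271, ζ = 0.5902.
Damped frequency ω_d = ω_n√(1−ζ²) = 1.026 rad/s, so peak time T_p = π/ω_d = 3.06 s.

T_p = 3.06 s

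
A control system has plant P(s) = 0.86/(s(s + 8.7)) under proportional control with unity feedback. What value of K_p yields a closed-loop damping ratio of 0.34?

K_p = 190

Closed-loop characteristic equation: s² + 8.7s + K_p·0.86 = 0.
So ω_n = √(0.86K_p) and 2ζω_n = 8.7, giving ζ = 8.7/(2√(0.86K_p)).
Setting ζ = 0.34: √(0.86K_p) = 8.7/(2·0.34) = 12.79, so K_p = 163.7/0.86 = 190.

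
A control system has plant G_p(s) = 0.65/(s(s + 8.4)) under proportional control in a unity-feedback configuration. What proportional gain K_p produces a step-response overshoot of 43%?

K_p = 403

From %OS = 100·exp(−πζ/√(1−ζ²)) = 43%, ζ = −ln(0.43)/√(π²+ln²(0.43)) = 0.2594.
Characteristic equation s² + 8.4s + 0.65K_p = 0 gives ζ = 8.4/(2√(0.65K_p)).
Setting ζ = 0.2594: √(0.65K_p) = 8.4/(2·0.2594) = 16.19, so K_p = 262.1/0.65 = 403.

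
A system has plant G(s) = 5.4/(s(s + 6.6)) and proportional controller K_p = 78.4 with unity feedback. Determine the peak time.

The closed-loop denominator s² + 6.6s + 423.4 gives ω_n = √423.4 = 20.58 and ζ = 6.6/(2ω_n) = 0.1604.
Damped frequency ω_d = ω_n√(1−ζ²) = 20.31 rad/s, so peak time T_p = π/ω_d = 0.155 s.

T_p = 0.155 s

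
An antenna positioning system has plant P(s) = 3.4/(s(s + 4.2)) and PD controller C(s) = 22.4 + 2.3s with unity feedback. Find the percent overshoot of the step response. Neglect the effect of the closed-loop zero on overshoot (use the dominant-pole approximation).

5.06%

Forward path: (22.4 + 2.3s)·3.4/(s(s+4.2)). The closed-loop characteristic equation is s² + (4.2 + 3.4·2.3)s + 3.4·22.4 = 0.
That is s² + 12.02s + 76.16 = 0, so ω_n = 8.727 rad/s and ζ = 12.02/(2·8.727) = 0.6887.
%OS = 100·exp(−πζ/√(1−ζ²)) = 5.06%.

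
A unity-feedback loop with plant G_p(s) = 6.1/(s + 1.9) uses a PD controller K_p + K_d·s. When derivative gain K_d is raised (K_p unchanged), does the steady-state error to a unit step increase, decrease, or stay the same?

unchanged

K_d affects only the transient (the s-coefficient); the DC loop gain, and hence e_ss, depends only on K_p.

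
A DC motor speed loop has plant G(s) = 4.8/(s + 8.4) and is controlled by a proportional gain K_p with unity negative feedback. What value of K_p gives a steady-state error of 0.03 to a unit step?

Steady-state error for a unit step on this type-0 loop is 1/(1 + K_p·G(0)).
G(0) = 0.5714. Require 1/(1 + K_p·0.5714) = 0.03, so 1 + 0.5714·K_p = 33.33.
K_p = (33.33 − 1)/0.5714 = 56.6.

K_p = 56.6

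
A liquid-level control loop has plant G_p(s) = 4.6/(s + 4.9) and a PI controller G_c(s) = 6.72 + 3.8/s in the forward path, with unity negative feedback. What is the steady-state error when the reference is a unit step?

The open loop G_c(s)G_p(s) has a pole at the origin (type 1), so the static position error constant is infinite and e_ss = 1/(1+∞) = 0.

0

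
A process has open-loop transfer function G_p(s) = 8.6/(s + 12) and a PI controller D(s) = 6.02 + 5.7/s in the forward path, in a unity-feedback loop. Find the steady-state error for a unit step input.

The open loop D(s)G_p(s) has a pole at the origin (type 1), so the static position error constant is infinite and e_ss = 1/(1+∞) = 0.

0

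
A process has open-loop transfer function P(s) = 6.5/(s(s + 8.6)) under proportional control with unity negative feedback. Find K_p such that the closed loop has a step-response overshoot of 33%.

From %OS = 100·exp(−πζ/√(1−ζ²)) = 33%, ζ = −ln(0.33)/√(π²+ln²(0.33)) = 0.3328.
Characteristic equation s² + 8.6s + 6.5K_p = 0 gives ζ = 8.6/(2√(6.5K_p)).
Setting ζ = 0.3328: √(6.5K_p) = 8.6/(2·0.3328) = 12.92, so K_p = 167/6.5 = 25.7.

K_p = 25.7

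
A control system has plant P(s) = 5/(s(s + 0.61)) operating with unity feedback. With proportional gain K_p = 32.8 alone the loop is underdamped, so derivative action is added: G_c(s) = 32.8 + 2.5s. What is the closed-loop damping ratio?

Forward path: (32.8 + 2.5s)·5/(s(s+0.61)). The closed-loop characteristic equation is s² + (0.61 + 5·2.5)s + 5·32.8 = 0.
That is s² + 13.11s + 164 = 0, so ω_n = 12.81 rad/s and ζ = 13.11/(2·12.81) = 0.5119.

ζ = 0.512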